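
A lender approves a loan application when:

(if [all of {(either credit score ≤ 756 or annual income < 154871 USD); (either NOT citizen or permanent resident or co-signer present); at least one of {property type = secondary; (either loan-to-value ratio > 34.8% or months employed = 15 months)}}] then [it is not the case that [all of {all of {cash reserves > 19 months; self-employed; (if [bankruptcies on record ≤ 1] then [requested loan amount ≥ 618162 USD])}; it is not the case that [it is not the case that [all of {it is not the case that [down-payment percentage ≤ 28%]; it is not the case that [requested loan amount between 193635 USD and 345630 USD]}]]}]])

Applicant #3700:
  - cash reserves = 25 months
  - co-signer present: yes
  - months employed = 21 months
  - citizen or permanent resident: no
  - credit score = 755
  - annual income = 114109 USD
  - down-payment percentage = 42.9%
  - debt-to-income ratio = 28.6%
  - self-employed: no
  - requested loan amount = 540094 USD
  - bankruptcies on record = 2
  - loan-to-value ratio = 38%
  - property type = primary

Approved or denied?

Atomic conditions:
  credit score ≤ 756: 755 ≤ 756 is true
  annual income < 154871 USD: 114109 < 154871 is true
  NOT citizen or permanent resident: no → true
  co-signer present: yes → true
  property type = secondary: primary == secondary is false
  loan-to-value ratio > 34.8%: 38 > 34.8 is true
  months employed = 15 months: 21 == 15 is false
  cash reserves > 19 months: 25 > 19 is true
  self-employed: no → false
  bankruptcies on record ≤ 1: 2 ≤ 1 is false
  requested loan amount ≥ 618162 USD: 540094 ≥ 618162 is false
  down-payment percentage ≤ 28%: 42.9 ≤ 28 is false
  requested loan amount between 193635 USD and 345630 USD: 540094 in [193635, 345630] is false
Combine:
[1.1] true OR true = true
[1.2] true OR true = true
[1.3.2] true OR false = true
[1.3] false OR true = true
[1] true AND true AND true = true
[2.1.1.3] false → false (antecedent false ⇒ implication holds) = true
[2.1.1] true AND false AND true = false
[2.1.2.1.1.1] NOT false = true
[2.1.2.1.1.2] NOT false = true
[2.1.2.1.1] true AND true = true
[2.1.2.1] NOT true = false
[2.1.2] NOT false = true
[2.1] false AND true = false
[2] NOT false = true
[root] true → true = true
Overall: true → approved

Approved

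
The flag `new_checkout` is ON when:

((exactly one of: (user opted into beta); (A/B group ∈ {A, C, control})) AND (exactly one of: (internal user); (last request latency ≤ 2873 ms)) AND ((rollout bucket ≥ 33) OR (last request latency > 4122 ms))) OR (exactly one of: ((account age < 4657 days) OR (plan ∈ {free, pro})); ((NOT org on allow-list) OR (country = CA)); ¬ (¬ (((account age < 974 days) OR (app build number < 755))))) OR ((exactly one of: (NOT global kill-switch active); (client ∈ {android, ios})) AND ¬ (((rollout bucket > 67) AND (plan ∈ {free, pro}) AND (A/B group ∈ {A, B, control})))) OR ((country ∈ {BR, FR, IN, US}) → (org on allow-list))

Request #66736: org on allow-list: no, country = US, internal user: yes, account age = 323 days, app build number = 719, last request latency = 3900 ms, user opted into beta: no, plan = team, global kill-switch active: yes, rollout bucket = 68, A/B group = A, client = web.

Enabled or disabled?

Atomic conditions:
  user opted into beta: no → false
  A/B group ∈ {A, C, control}: A is in the set → true
  internal user: yes → true
  last request latency ≤ 2873 ms: 3900 ≤ 2873 is false
  rollout bucket ≥ 33: 68 ≥ 33 is true
  last request latency > 4122 ms: 3900 > 4122 is false
  account age < 4657 days: 323 < 4657 is true
  plan ∈ {free, pro}: team is not in the set → false
  NOT org on allow-list: no → true
  country = CA: US == CA is false
  account age < 974 days: 323 < 974 is true
  app build number < 755: 719 < 755 is true
  NOT global kill-switch active: yes → false
  client ∈ {android, ios}: web is not in the set → false
  rollout bucket > 67: 68 > 67 is true
  A/B group ∈ {A, B, control}: A is in the set → true
  country ∈ {BR, FR, IN, US}: US is in the set → true
  org on allow-list: no → false
Combine:
[1.1] exactly-one(false, true) = true
[1.2] exactly-one(true, false) = true
[1.3] true OR false = true
[1] true AND true AND true = true
[2.1] true OR false = true
[2.2] true OR false = true
[2.3.1.1] true OR true = true
[2.3.1] NOT true = false
[2.3] NOT false = true
[2] exactly-one(true, true, true) = false
[3.1] exactly-one(false, false) = false
[3.2.1] true AND false AND true = false
[3.2] NOT false = true
[3] false AND true = false
[4] true → false = false
[root] true OR false OR false OR false = true
Overall: true → enabled

Enabled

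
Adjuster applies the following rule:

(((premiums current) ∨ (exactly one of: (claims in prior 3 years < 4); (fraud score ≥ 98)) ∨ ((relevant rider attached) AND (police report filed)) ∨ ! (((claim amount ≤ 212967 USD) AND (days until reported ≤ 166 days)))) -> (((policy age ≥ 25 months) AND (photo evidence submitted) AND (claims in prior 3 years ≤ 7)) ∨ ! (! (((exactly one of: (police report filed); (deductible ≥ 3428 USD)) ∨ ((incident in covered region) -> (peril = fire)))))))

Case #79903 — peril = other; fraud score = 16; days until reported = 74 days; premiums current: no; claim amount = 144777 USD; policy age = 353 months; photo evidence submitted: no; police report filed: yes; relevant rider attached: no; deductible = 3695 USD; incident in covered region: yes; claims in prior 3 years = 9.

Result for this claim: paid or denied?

Atomic conditions:
  premiums current: no → false
  claims in prior 3 years < 4: 9 < 4 is false
  fraud score ≥ 98: 16 ≥ 98 is false
  relevant rider attached: no → false
  police report filed: yes → true
  claim amount ≤ 212967 USD: 144777 ≤ 212967 is true
  days until reported ≤ 166 days: 74 ≤ 166 is true
  policy age ≥ 25 months: 353 ≥ 25 is true
  photo evidence submitted: no → false
  claims in prior 3 years ≤ 7: 9 ≤ 7 is false
  deductible ≥ 3428 USD: 3695 ≥ 3428 is true
  incident in covered region: yes → true
  peril = fire: other == fire is false
Combine:
[1.2] exactly-one(false, false) = false
[1.3] false AND true = false
[1.4.1] true AND true = true
[1.4] NOT true = false
[1] false OR false OR false OR false = false
[2.1] true AND false AND false = false
[2.2.1.1.1] exactly-one(true, true) = false
[2.2.1.1.2] true → false = false
[2.2.1.1] false OR false = false
[2.2.1] NOT false = true
[2.2] NOT true = false
[2] false OR false = false
[root] false → false (antecedent false ⇒ implication holds) = true
Overall: true → paid

Paid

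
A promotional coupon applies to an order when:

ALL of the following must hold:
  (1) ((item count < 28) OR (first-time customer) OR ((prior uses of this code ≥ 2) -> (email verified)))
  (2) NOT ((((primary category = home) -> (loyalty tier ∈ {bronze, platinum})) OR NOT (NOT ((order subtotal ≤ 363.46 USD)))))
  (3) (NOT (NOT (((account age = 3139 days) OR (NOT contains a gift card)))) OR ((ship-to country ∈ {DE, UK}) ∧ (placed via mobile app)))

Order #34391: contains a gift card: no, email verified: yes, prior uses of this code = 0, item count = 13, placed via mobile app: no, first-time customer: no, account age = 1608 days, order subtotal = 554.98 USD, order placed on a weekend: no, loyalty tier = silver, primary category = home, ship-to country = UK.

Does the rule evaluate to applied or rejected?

Atomic conditions:
  item count < 28: 13 < 28 is true
  first-time customer: no → false
  prior uses of this code ≥ 2: 0 ≥ 2 is false
  email verified: yes → true
  primary category = home: home == home is true
  loyalty tier ∈ {bronze, platinum}: silver is not in the set → false
  order subtotal ≤ 363.46 USD: 554.98 ≤ 363.46 is false
  account age = 3139 days: 1608 == 3139 is false
  NOT contains a gift card: no → true
  ship-to country ∈ {DE, UK}: UK is in the set → true
  placed via mobile app: no → false
Combine:
[1.3] false → true (antecedent false ⇒ implication holds) = true
[1] true OR false OR true = true
[2.1.1] true → false = false
[2.1.2.1] NOT false = true
[2.1.2] NOT true = false
[2.1] false OR false = false
[2] NOT false = true
[3.1.1.1] false OR true = true
[3.1.1] NOT true = false
[3.1] NOT false = true
[3.2] true AND false = false
[3] true OR false = true
[root] true AND true AND true = true
Overall: true → applied

Applied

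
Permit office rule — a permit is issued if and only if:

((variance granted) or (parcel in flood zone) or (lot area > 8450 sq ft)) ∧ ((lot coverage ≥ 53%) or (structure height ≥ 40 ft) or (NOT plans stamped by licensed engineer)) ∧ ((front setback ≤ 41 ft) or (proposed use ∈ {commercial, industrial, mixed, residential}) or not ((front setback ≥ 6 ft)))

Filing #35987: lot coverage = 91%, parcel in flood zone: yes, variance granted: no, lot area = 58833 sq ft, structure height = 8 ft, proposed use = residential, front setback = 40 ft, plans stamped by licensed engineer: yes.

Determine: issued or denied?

Atomic conditions:
  variance granted: no → false
  parcel in flood zone: yes → true
  lot area > 8450 sq ft: 58833 > 8450 is true
  lot coverage ≥ 53%: 91 ≥ 53 is true
  structure height ≥ 40 ft: 8 ≥ 40 is false
  NOT plans stamped by licensed engineer: yes → false
  front setback ≤ 41 ft: 40 ≤ 41 is true
  proposed use ∈ {commercial, industrial, mixed, residential}: residential is in the set → true
  front setback ≥ 6 ft: 40 ≥ 6 is true
Combine:
[1] false OR true OR true = true
[2] true OR false OR false = true
[3.3] NOT true = false
[3] true OR true OR false = true
[root] true AND true AND true = true
Overall: true → issued

Issued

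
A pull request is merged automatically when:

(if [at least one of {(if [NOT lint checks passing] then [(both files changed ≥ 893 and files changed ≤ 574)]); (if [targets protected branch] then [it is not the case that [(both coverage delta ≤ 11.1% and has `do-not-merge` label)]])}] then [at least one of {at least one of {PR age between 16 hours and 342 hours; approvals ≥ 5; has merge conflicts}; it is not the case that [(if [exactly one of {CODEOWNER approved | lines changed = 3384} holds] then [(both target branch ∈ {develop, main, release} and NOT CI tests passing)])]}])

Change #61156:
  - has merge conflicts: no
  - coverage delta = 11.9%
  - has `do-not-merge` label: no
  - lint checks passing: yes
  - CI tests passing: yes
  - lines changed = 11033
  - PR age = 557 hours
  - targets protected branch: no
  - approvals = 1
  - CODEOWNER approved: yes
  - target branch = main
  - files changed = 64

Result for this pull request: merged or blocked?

Merged

Atomic conditions:
  NOT lint checks passing: yes → false
  files changed ≥ 893: 64 ≥ 893 is false
  files changed ≤ 574: 64 ≤ 574 is true
  targets protected branch: no → false
  coverage delta ≤ 11.1%: 11.9 ≤ 11.1 is false
  has `do-not-merge` label: no → false
  PR age between 16 hours and 342 hours: 557 in [16, 342] is false
  approvals ≥ 5: 1 ≥ 5 is false
  has merge conflicts: no → false
  CODEOWNER approved: yes → true
  lines changed = 3384: 11033 == 3384 is false
  target branch ∈ {develop, main, release}: main is in the set → true
  NOT CI tests passing: yes → false
Combine:
[1.1.2] false AND true = false
[1.1] false → false (antecedent false ⇒ implication holds) = true
[1.2.2.1] false AND false = false
[1.2.2] NOT false = true
[1.2] false → true (antecedent false ⇒ implication holds) = true
[1] true OR true = true
[2.1] false OR false OR false = false
[2.2.1.1] exactly-one(true, false) = true
[2.2.1.2] true AND false = false
[2.2.1] true → false = false
[2.2] NOT false = true
[2] false OR true = true
[root] true → true = true
Overall: true → merged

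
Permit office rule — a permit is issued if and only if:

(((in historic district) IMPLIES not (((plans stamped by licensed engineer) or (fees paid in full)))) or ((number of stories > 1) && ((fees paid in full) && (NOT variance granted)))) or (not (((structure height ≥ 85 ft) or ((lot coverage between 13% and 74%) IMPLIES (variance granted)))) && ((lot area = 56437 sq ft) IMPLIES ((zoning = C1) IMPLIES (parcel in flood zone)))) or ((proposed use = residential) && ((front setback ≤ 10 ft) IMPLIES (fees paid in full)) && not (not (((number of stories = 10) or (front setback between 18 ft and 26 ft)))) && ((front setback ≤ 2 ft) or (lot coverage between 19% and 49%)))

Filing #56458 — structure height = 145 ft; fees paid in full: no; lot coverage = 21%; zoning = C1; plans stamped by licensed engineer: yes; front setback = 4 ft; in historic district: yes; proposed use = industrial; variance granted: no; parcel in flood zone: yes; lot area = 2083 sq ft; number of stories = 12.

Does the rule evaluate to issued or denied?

Atomic conditions:
  in historic district: yes → true
  plans stamped by licensed engineer: yes → true
  fees paid in full: no → false
  number of stories > 1: 12 > 1 is true
  NOT variance granted: no → true
  structure height ≥ 85 ft: 145 ≥ 85 is true
  lot coverage between 13% and 74%: 21 in [13, 74] is true
  variance granted: no → false
  lot area = 56437 sq ft: 2083 == 56437 is false
  zoning = C1: C1 == C1 is true
  parcel in flood zone: yes → true
  proposed use = residential: industrial == residential is false
  front setback ≤ 10 ft: 4 ≤ 10 is true
  number of stories = 10: 12 == 10 is false
  front setback between 18 ft and 26 ft: 4 in [18, 26] is false
  front setback ≤ 2 ft: 4 ≤ 2 is false
  lot coverage between 19% and 49%: 21 in [19, 49] is true
Combine:
[1.1.2.1] true OR false = true
[1.1.2] NOT true = false
[1.1] true → false = false
[1.2.2] false AND true = false
[1.2] true AND false = false
[1] false OR false = false
[2.1.1.2] true → false = false
[2.1.1] true OR false = true
[2.1] NOT true = false
[2.2.2] true → true = true
[2.2] false → true (antecedent false ⇒ implication holds) = true
[2] false AND true = false
[3.2] true → false = false
[3.3.1.1] false OR false = false
[3.3.1] NOT false = true
[3.3] NOT true = false
[3.4] false OR true = true
[3] false AND false AND false AND true = false
[root] false OR false OR false = false
Overall: false → denied

Denied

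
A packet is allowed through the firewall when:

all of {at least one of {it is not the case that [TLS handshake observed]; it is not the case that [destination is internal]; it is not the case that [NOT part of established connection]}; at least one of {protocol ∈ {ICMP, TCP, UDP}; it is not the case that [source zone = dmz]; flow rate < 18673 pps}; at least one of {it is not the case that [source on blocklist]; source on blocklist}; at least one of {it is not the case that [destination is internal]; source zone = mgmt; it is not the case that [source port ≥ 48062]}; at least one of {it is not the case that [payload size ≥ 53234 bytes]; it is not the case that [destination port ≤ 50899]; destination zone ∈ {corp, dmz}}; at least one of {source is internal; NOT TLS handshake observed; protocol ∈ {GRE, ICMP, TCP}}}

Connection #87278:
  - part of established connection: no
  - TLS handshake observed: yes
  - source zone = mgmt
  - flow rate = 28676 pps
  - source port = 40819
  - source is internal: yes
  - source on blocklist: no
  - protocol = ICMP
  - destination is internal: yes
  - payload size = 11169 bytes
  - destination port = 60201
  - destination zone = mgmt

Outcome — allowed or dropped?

Atomic conditions:
  TLS handshake observed: yes → true
  destination is internal: yes → true
  NOT part of established connection: no → true
  protocol ∈ {ICMP, TCP, UDP}: ICMP is in the set → true
  source zone = dmz: mgmt == dmz is false
  flow rate < 18673 pps: 28676 < 18673 is false
  source on blocklist: no → false
  source zone = mgmt: mgmt == mgmt is true
  source port ≥ 48062: 40819 ≥ 48062 is false
  payload size ≥ 53234 bytes: 11169 ≥ 53234 is false
  destination port ≤ 50899: 60201 ≤ 50899 is false
  destination zone ∈ {corp, dmz}: mgmt is not in the set → false
  source is internal: yes → true
  NOT TLS handshake observed: yes → false
  protocol ∈ {GRE, ICMP, TCP}: ICMP is in the set → true
Combine:
[1.1] NOT true = false
[1.2] NOT true = false
[1.3] NOT true = false
[1] false OR false OR false = false
[2.2] NOT false = true
[2] true OR true OR false = true
[3.1] NOT false = true
[3] true OR false = true
[4.1] NOT true = false
[4.3] NOT false = true
[4] false OR true OR true = true
[5.1] NOT false = true
[5.2] NOT false = true
[5] true OR true OR false = true
[6] true OR false OR true = true
[root] false AND true AND true AND true AND true AND true = false
Overall: false → dropped

Dropped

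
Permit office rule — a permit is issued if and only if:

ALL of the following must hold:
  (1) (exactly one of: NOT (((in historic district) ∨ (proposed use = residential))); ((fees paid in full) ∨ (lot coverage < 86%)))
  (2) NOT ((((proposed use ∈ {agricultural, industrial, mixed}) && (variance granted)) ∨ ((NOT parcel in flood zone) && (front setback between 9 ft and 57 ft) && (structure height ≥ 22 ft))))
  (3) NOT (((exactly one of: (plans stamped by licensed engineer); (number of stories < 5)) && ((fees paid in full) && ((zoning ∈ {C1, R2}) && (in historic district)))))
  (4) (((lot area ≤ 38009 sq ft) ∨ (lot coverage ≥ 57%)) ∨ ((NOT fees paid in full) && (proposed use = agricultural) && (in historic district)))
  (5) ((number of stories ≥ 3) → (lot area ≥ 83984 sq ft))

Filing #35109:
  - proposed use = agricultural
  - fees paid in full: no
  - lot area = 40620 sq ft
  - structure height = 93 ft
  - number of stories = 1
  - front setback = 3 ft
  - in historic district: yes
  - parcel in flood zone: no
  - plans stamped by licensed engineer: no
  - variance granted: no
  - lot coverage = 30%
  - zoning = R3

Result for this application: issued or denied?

Issued

Atomic conditions:
  in historic district: yes → true
  proposed use = residential: agricultural == residential is false
  fees paid in full: no → false
  lot coverage < 86%: 30 < 86 is true
  proposed use ∈ {agricultural, industrial, mixed}: agricultural is in the set → true
  variance granted: no → false
  NOT parcel in flood zone: no → true
  front setback between 9 ft and 57 ft: 3 in [9, 57] is false
  structure height ≥ 22 ft: 93 ≥ 22 is true
  plans stamped by licensed engineer: no → false
  number of stories < 5: 1 < 5 is true
  zoning ∈ {C1, R2}: R3 is not in the set → false
  lot area ≤ 38009 sq ft: 40620 ≤ 38009 is false
  lot coverage ≥ 57%: 30 ≥ 57 is false
  NOT fees paid in full: no → true
  proposed use = agricultural: agricultural == agricultural is true
  number of stories ≥ 3: 1 ≥ 3 is false
  lot area ≥ 83984 sq ft: 40620 ≥ 83984 is false
Combine:
[1.1.1] true OR false = true
[1.1] NOT true = false
[1.2] false OR true = true
[1] exactly-one(false, true) = true
[2.1.1] true AND false = false
[2.1.2] true AND false AND true = false
[2.1] false OR false = false
[2] NOT false = true
[3.1.1] exactly-one(false, true) = true
[3.1.2.2] false AND true = false
[3.1.2] false AND false = false
[3.1] true AND false = false
[3] NOT false = true
[4.1] false OR false = false
[4.2] true AND true AND true = true
[4] false OR true = true
[5] false → false (antecedent false ⇒ implication holds) = true
[root] true AND true AND true AND true AND true = true
Overall: true → issued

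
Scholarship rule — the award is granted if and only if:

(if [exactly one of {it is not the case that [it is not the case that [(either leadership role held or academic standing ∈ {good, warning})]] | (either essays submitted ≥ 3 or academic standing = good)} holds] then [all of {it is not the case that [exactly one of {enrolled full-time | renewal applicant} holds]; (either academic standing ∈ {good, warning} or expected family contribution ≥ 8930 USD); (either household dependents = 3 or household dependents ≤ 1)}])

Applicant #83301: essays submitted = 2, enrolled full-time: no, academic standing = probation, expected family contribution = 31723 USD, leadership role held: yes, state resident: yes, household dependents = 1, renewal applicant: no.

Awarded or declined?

Awarded

Atomic conditions:
  leadership role held: yes → true
  academic standing ∈ {good, warning}: probation is not in the set → false
  essays submitted ≥ 3: 2 ≥ 3 is false
  academic standing = good: probation == good is false
  enrolled full-time: no → false
  renewal applicant: no → false
  expected family contribution ≥ 8930 USD: 31723 ≥ 8930 is true
  household dependents = 3: 1 == 3 is false
  household dependents ≤ 1: 1 ≤ 1 is true
Combine:
[1.1.1.1] true OR false = true
[1.1.1] NOT true = false
[1.1] NOT false = true
[1.2] false OR false = false
[1] exactly-one(true, false) = true
[2.1.1] exactly-one(false, false) = false
[2.1] NOT false = true
[2.2] false OR true = true
[2.3] false OR true = true
[2] true AND true AND true = true
[root] true → true = true
Overall: true → awarded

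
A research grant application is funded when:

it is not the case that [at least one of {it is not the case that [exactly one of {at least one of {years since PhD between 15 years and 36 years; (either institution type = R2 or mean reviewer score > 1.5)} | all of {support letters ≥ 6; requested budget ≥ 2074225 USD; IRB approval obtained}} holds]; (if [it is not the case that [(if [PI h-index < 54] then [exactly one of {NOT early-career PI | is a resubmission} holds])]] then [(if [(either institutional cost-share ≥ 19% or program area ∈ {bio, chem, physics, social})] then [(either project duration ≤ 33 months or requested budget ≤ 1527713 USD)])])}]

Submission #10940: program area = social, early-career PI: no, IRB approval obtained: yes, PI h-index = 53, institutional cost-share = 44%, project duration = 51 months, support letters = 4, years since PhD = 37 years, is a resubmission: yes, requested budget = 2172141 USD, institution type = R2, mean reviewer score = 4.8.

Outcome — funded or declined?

Funded

Atomic conditions:
  years since PhD between 15 years and 36 years: 37 in [15, 36] is false
  institution type = R2: R2 == R2 is true
  mean reviewer score > 1.5: 4.8 > 1.5 is true
  support letters ≥ 6: 4 ≥ 6 is false
  requested budget ≥ 2074225 USD: 2172141 ≥ 2074225 is true
  IRB approval obtained: yes → true
  PI h-index < 54: 53 < 54 is true
  NOT early-career PI: no → true
  is a resubmission: yes → true
  institutional cost-share ≥ 19%: 44 ≥ 19 is true
  program area ∈ {bio, chem, physics, social}: social is in the set → true
  project duration ≤ 33 months: 51 ≤ 33 is false
  requested budget ≤ 1527713 USD: 2172141 ≤ 1527713 is false
Combine:
[1.1.1.1.2] true OR true = true
[1.1.1.1] false OR true = true
[1.1.1.2] false AND true AND true = false
[1.1.1] exactly-one(true, false) = true
[1.1] NOT true = false
[1.2.1.1.2] exactly-one(true, true) = false
[1.2.1.1] true → false = false
[1.2.1] NOT false = true
[1.2.2.1] true OR true = true
[1.2.2.2] false OR false = false
[1.2.2] true → false = false
[1.2] true → false = false
[1] false OR false = false
[root] NOT false = true
Overall: true → funded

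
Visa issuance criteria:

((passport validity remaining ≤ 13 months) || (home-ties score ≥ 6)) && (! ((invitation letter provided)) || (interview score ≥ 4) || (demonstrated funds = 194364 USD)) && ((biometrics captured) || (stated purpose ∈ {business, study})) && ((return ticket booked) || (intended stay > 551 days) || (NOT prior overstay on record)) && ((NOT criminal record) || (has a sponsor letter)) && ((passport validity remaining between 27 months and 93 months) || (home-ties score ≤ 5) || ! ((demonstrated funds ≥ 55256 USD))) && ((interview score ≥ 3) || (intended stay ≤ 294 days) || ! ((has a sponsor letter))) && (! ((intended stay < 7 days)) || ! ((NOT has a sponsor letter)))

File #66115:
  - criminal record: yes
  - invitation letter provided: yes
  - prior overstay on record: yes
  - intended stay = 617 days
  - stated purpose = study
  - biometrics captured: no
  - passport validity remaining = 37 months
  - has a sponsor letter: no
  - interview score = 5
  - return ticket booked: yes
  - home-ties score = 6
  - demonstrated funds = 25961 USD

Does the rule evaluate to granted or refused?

Refused

Atomic conditions:
  passport validity remaining ≤ 13 months: 37 ≤ 13 is false
  home-ties score ≥ 6: 6 ≥ 6 is true
  invitation letter provided: yes → true
  interview score ≥ 4: 5 ≥ 4 is true
  demonstrated funds = 194364 USD: 25961 == 194364 is false
  biometrics captured: no → false
  stated purpose ∈ {business, study}: study is in the set → true
  return ticket booked: yes → true
  intended stay > 551 days: 617 > 551 is true
  NOT prior overstay on record: yes → false
  NOT criminal record: yes → false
  has a sponsor letter: no → false
  passport validity remaining between 27 months and 93 months: 37 in [27, 93] is true
  home-ties score ≤ 5: 6 ≤ 5 is false
  demonstrated funds ≥ 55256 USD: 25961 ≥ 55256 is false
  interview score ≥ 3: 5 ≥ 3 is true
  intended stay ≤ 294 days: 617 ≤ 294 is false
  intended stay < 7 days: 617 < 7 is false
  NOT has a sponsor letter: no → true
Combine:
[1] false OR true = true
[2.1] NOT true = false
[2] false OR true OR false = true
[3] false OR true = true
[4] true OR true OR false = true
[5] false OR false = false
[6.3] NOT false = true
[6] true OR false OR true = true
[7.3] NOT false = true
[7] true OR false OR true = true
[8.1] NOT false = true
[8.2] NOT true = false
[8] true OR false = true
[root] true AND true AND true AND true AND false AND true AND true AND true = false
Overall: false → refused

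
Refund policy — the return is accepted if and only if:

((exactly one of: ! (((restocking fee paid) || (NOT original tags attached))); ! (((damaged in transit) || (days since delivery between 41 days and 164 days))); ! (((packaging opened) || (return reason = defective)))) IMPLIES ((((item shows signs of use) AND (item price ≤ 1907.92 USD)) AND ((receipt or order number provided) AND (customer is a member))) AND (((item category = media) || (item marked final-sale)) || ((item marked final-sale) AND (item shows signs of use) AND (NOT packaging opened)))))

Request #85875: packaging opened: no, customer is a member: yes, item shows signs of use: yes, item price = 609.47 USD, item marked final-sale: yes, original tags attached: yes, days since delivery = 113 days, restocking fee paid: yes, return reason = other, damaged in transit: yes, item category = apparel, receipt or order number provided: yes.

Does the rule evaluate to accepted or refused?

Atomic conditions:
  restocking fee paid: yes → true
  NOT original tags attached: yes → false
  damaged in transit: yes → true
  days since delivery between 41 days and 164 days: 113 in [41, 164] is true
  packaging opened: no → false
  return reason = defective: other == defective is false
  item shows signs of use: yes → true
  item price ≤ 1907.92 USD: 609.47 ≤ 1907.92 is true
  receipt or order number provided: yes → true
  customer is a member: yes → true
  item category = media: apparel == media is false
  item marked final-sale: yes → true
  NOT packaging opened: no → true
Combine:
[1.1.1] true OR false = true
[1.1] NOT true = false
[1.2.1] true OR true = true
[1.2] NOT true = false
[1.3.1] false OR false = false
[1.3] NOT false = true
[1] exactly-one(false, false, true) = true
[2.1.1] true AND true = true
[2.1.2] true AND true = true
[2.1] true AND true = true
[2.2.1] false OR true = true
[2.2.2] true AND true AND true = true
[2.2] true OR true = true
[2] true AND true = true
[root] true → true = true
Overall: true → accepted

Accepted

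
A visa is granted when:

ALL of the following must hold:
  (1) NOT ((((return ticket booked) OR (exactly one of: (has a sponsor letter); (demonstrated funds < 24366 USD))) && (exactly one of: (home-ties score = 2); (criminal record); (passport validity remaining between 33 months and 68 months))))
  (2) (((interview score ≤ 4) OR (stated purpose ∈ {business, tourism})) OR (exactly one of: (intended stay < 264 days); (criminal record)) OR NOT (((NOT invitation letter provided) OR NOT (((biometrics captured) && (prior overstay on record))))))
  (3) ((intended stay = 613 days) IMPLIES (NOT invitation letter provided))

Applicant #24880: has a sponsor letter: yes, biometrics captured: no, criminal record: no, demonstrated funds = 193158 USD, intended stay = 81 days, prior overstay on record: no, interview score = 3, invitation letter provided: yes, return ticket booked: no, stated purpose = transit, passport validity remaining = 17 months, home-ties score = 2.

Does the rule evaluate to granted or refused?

Atomic conditions:
  return ticket booked: no → false
  has a sponsor letter: yes → true
  demonstrated funds < 24366 USD: 193158 < 24366 is false
  home-ties score = 2: 2 == 2 is true
  criminal record: no → false
  passport validity remaining between 33 months and 68 months: 17 in [33, 68] is false
  interview score ≤ 4: 3 ≤ 4 is true
  stated purpose ∈ {business, tourism}: transit is not in the set → false
  intended stay < 264 days: 81 < 264 is true
  NOT invitation letter provided: yes → false
  biometrics captured: no → false
  prior overstay on record: no → false
  intended stay = 613 days: 81 == 613 is false
Combine:
[1.1.1.2] exactly-one(true, false) = true
[1.1.1] false OR true = true
[1.1.2] exactly-one(true, false, false) = true
[1.1] true AND true = true
[1] NOT true = false
[2.1] true OR false = true
[2.2] exactly-one(true, false) = true
[2.3.1.2.1] false AND false = false
[2.3.1.2] NOT false = true
[2.3.1] false OR true = true
[2.3] NOT true = false
[2] true OR true OR false = true
[3] false → false (antecedent false ⇒ implication holds) = true
[root] false AND true AND true = false
Overall: false → refused

Refused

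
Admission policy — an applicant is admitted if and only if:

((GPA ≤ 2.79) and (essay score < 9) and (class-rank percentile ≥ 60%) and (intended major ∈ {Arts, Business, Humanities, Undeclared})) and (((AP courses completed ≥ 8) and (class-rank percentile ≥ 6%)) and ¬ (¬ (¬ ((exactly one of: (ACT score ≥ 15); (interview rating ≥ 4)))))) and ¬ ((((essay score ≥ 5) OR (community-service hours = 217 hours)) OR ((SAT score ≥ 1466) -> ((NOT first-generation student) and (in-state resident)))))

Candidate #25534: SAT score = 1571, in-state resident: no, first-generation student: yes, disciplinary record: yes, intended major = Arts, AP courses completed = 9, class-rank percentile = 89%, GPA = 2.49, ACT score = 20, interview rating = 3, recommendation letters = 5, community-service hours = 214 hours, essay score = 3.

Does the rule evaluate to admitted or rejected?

Rejected

Atomic conditions:
  GPA ≤ 2.79: 2.49 ≤ 2.79 is true
  essay score < 9: 3 < 9 is true
  class-rank percentile ≥ 60%: 89 ≥ 60 is true
  intended major ∈ {Arts, Business, Humanities, Undeclared}: Arts is in the set → true
  AP courses completed ≥ 8: 9 ≥ 8 is true
  class-rank percentile ≥ 6%: 89 ≥ 6 is true
  ACT score ≥ 15: 20 ≥ 15 is true
  interview rating ≥ 4: 3 ≥ 4 is false
  essay score ≥ 5: 3 ≥ 5 is false
  community-service hours = 217 hours: 214 == 217 is false
  SAT score ≥ 1466: 1571 ≥ 1466 is true
  NOT first-generation student: yes → false
  in-state resident: no → false
Combine:
[1] true AND true AND true AND true = true
[2.1] true AND true = true
[2.2.1.1.1] exactly-one(true, false) = true
[2.2.1.1] NOT true = false
[2.2.1] NOT false = true
[2.2] NOT true = false
[2] true AND false = false
[3.1.1] false OR false = false
[3.1.2.2] false AND false = false
[3.1.2] true → false = false
[3.1] false OR false = false
[3] NOT false = true
[root] true AND false AND true = false
Overall: false → rejected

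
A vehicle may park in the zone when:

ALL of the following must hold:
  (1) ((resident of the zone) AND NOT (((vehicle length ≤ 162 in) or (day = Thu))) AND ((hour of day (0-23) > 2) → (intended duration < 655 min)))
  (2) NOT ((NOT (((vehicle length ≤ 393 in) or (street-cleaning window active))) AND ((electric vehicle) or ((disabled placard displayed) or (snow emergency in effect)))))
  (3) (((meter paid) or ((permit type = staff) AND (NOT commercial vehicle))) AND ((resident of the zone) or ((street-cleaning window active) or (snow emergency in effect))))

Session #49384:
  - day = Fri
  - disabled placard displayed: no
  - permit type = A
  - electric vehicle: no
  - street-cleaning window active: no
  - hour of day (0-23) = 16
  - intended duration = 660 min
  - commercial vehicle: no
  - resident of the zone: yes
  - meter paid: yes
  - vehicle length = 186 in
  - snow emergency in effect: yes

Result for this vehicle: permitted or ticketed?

Ticketed

Atomic conditions:
  resident of the zone: yes → true
  vehicle length ≤ 162 in: 186 ≤ 162 is false
  day = Thu: Fri == Thu is false
  hour of day (0-23) > 2: 16 > 2 is true
  intended duration < 655 min: 660 < 655 is false
  vehicle length ≤ 393 in: 186 ≤ 393 is true
  street-cleaning window active: no → false
  electric vehicle: no → false
  disabled placard displayed: no → false
  snow emergency in effect: yes → true
  meter paid: yes → true
  permit type = staff: A == staff is false
  NOT commercial vehicle: no → true
Combine:
[1.2.1] false OR false = false
[1.2] NOT false = true
[1.3] true → false = false
[1] true AND true AND false = false
[2.1.1.1] true OR false = true
[2.1.1] NOT true = false
[2.1.2.2] false OR true = true
[2.1.2] false OR true = true
[2.1] false AND true = false
[2] NOT false = true
[3.1.2] false AND true = false
[3.1] true OR false = true
[3.2.2] false OR true = true
[3.2] true OR true = true
[3] true AND true = true
[root] false AND true AND true = false
Overall: false → ticketed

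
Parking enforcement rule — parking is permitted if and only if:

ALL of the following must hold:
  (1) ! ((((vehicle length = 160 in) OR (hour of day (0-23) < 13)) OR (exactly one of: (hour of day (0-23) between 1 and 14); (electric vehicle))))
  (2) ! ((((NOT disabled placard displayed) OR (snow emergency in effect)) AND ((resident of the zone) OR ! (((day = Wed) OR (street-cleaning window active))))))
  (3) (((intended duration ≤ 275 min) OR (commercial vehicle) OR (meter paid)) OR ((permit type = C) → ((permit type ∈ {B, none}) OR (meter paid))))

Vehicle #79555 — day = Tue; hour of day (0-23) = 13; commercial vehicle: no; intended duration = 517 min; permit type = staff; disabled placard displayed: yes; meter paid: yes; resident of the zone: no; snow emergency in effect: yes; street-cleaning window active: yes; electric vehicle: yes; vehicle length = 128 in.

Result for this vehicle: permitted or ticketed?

Permitted

Atomic conditions:
  vehicle length = 160 in: 128 == 160 is false
  hour of day (0-23) < 13: 13 < 13 is false
  hour of day (0-23) between 1 and 14: 13 in [1, 14] is true
  electric vehicle: yes → true
  NOT disabled placard displayed: yes → false
  snow emergency in effect: yes → true
  resident of the zone: no → false
  day = Wed: Tue == Wed is false
  street-cleaning window active: yes → true
  intended duration ≤ 275 min: 517 ≤ 275 is false
  commercial vehicle: no → false
  meter paid: yes → true
  permit type = C: staff == C is false
  permit type ∈ {B, none}: staff is not in the set → false
Combine:
[1.1.1] false OR false = false
[1.1.2] exactly-one(true, true) = false
[1.1] false OR false = false
[1] NOT false = true
[2.1.1] false OR true = true
[2.1.2.2.1] false OR true = true
[2.1.2.2] NOT true = false
[2.1.2] false OR false = false
[2.1] true AND false = false
[2] NOT false = true
[3.1] false OR false OR true = true
[3.2.2] false OR true = true
[3.2] false → true (antecedent false ⇒ implication holds) = true
[3] true OR true = true
[root] true AND true AND true = true
Overall: true → permitted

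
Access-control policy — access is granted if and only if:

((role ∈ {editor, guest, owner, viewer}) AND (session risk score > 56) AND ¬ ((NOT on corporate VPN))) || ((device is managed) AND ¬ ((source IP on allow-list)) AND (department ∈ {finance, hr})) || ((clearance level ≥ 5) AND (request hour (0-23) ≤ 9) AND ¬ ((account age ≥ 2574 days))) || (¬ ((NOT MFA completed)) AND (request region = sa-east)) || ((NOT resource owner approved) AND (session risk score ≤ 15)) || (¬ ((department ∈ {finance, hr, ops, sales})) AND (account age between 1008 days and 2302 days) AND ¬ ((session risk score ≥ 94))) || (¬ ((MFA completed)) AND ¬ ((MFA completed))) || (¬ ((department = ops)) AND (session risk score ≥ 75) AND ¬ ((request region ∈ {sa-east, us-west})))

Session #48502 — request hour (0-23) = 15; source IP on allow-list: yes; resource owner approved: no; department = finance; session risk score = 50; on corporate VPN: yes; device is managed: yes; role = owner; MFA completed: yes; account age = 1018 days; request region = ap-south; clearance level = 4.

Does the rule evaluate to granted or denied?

Denied

Atomic conditions:
  role ∈ {editor, guest, owner, viewer}: owner is in the set → true
  session risk score > 56: 50 > 56 is false
  NOT on corporate VPN: yes → false
  device is managed: yes → true
  source IP on allow-list: yes → true
  department ∈ {finance, hr}: finance is in the set → true
  clearance level ≥ 5: 4 ≥ 5 is false
  request hour (0-23) ≤ 9: 15 ≤ 9 is false
  account age ≥ 2574 days: 1018 ≥ 2574 is false
  NOT MFA completed: yes → false
  request region = sa-east: ap-south == sa-east is false
  NOT resource owner approved: no → true
  session risk score ≤ 15: 50 ≤ 15 is false
  department ∈ {finance, hr, ops, sales}: finance is in the set → true
  account age between 1008 days and 2302 days: 1018 in [1008, 2302] is true
  session risk score ≥ 94: 50 ≥ 94 is false
  MFA completed: yes → true
  department = ops: finance == ops is false
  session risk score ≥ 75: 50 ≥ 75 is false
  request region ∈ {sa-east, us-west}: ap-south is not in the set → false
Combine:
[1.3] NOT false = true
[1] true AND false AND true = false
[2.2] NOT true = false
[2] true AND false AND true = false
[3.3] NOT false = true
[3] false AND false AND true = false
[4.1] NOT false = true
[4] true AND false = false
[5] true AND false = false
[6.1] NOT true = false
[6.3] NOT false = true
[6] false AND true AND true = false
[7.1] NOT true = false
[7.2] NOT true = false
[7] false AND false = false
[8.1] NOT false = true
[8.3] NOT false = true
[8] true AND false AND true = false
[root] false OR false OR false OR false OR false OR false OR false OR false = false
Overall: false → denied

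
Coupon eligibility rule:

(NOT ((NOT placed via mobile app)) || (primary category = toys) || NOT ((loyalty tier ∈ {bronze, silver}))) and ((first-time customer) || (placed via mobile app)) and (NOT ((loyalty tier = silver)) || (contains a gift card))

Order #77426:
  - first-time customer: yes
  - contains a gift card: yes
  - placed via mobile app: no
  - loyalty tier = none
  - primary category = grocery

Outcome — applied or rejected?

Applied

Atomic conditions:
  NOT placed via mobile app: no → true
  primary category = toys: grocery == toys is false
  loyalty tier ∈ {bronze, silver}: none is not in the set → false
  first-time customer: yes → true
  placed via mobile app: no → false
  loyalty tier = silver: none == silver is false
  contains a gift card: yes → true
Combine:
[1.1] NOT true = false
[1.3] NOT false = true
[1] false OR false OR true = true
[2] true OR false = true
[3.1] NOT false = true
[3] true OR true = true
[root] true AND true AND true = true
Overall: true → applied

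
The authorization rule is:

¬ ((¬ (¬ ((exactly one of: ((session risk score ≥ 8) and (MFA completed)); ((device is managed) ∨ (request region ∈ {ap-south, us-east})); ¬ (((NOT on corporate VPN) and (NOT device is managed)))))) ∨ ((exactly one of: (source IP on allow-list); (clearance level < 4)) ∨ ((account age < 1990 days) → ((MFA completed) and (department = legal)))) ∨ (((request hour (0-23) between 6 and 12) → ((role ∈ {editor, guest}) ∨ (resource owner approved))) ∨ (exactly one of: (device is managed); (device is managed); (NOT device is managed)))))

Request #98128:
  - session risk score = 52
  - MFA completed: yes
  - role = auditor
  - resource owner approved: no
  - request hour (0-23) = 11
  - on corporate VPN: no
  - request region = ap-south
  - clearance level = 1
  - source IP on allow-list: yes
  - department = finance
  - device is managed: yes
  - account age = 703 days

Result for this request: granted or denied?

Atomic conditions:
  session risk score ≥ 8: 52 ≥ 8 is true
  MFA completed: yes → true
  device is managed: yes → true
  request region ∈ {ap-south, us-east}: ap-south is in the set → true
  NOT on corporate VPN: no → true
  NOT device is managed: yes → false
  source IP on allow-list: yes → true
  clearance level < 4: 1 < 4 is true
  account age < 1990 days: 703 < 1990 is true
  department = legal: finance == legal is false
  request hour (0-23) between 6 and 12: 11 in [6, 12] is true
  role ∈ {editor, guest}: auditor is not in the set → false
  resource owner approved: no → false
Combine:
[1.1.1.1.1] true AND true = true
[1.1.1.1.2] true OR true = true
[1.1.1.1.3.1] true AND false = false
[1.1.1.1.3] NOT false = true
[1.1.1.1] exactly-one(true, true, true) = false
[1.1.1] NOT false = true
[1.1] NOT true = false
[1.2.1] exactly-one(true, true) = false
[1.2.2.2] true AND false = false
[1.2.2] true → false = false
[1.2] false OR false = false
[1.3.1.2] false OR false = false
[1.3.1] true → false = false
[1.3.2] exactly-one(true, true, false) = false
[1.3] false OR false = false
[1] false OR false OR false = false
[root] NOT false = true
Overall: true → granted

Granted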